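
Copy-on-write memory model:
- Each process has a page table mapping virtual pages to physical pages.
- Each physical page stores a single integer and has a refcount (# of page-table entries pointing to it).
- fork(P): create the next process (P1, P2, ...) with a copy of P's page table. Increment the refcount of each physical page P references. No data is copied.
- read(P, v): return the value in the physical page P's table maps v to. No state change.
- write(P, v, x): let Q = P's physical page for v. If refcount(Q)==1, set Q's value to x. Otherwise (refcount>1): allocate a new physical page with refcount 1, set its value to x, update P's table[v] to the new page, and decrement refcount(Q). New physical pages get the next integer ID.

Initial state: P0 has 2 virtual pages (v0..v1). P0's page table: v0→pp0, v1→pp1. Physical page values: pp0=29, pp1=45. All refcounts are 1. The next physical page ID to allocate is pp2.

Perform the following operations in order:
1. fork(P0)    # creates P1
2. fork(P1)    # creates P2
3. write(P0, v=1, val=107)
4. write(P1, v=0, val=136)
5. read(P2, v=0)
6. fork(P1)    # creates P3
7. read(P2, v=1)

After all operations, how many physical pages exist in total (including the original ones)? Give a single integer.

Op 1: fork(P0) -> P1. 2 ppages; refcounts: pp0:2 pp1:2
Op 2: fork(P1) -> P2. 2 ppages; refcounts: pp0:3 pp1:3
Op 3: write(P0, v1, 107). refcount(pp1)=3>1 -> COPY to pp2. 3 ppages; refcounts: pp0:3 pp1:2 pp2:1
Op 4: write(P1, v0, 136). refcount(pp0)=3>1 -> COPY to pp3. 4 ppages; refcounts: pp0:2 pp1:2 pp2:1 pp3:1
Op 5: read(P2, v0) -> 29. No state change.
Op 6: fork(P1) -> P3. 4 ppages; refcounts: pp0:2 pp1:3 pp2:1 pp3:2
Op 7: read(P2, v1) -> 45. No state change.

Answer: 4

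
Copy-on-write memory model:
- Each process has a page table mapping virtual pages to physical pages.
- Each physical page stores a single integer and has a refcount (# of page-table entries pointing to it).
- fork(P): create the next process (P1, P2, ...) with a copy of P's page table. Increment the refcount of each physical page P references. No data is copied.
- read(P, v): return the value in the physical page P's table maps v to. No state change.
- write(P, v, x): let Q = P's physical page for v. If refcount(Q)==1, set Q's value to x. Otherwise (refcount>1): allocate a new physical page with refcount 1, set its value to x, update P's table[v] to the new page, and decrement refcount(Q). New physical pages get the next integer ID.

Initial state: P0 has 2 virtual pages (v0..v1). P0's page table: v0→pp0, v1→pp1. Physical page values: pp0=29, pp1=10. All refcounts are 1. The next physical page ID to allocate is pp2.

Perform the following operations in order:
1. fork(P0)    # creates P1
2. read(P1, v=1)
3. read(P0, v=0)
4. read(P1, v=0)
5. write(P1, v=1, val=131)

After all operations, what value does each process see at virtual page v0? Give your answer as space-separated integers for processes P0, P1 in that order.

Answer: 29 29

Derivation:
Op 1: fork(P0) -> P1. 2 ppages; refcounts: pp0:2 pp1:2
Op 2: read(P1, v1) -> 10. No state change.
Op 3: read(P0, v0) -> 29. No state change.
Op 4: read(P1, v0) -> 29. No state change.
Op 5: write(P1, v1, 131). refcount(pp1)=2>1 -> COPY to pp2. 3 ppages; refcounts: pp0:2 pp1:1 pp2:1
P0: v0 -> pp0 = 29
P1: v0 -> pp0 = 29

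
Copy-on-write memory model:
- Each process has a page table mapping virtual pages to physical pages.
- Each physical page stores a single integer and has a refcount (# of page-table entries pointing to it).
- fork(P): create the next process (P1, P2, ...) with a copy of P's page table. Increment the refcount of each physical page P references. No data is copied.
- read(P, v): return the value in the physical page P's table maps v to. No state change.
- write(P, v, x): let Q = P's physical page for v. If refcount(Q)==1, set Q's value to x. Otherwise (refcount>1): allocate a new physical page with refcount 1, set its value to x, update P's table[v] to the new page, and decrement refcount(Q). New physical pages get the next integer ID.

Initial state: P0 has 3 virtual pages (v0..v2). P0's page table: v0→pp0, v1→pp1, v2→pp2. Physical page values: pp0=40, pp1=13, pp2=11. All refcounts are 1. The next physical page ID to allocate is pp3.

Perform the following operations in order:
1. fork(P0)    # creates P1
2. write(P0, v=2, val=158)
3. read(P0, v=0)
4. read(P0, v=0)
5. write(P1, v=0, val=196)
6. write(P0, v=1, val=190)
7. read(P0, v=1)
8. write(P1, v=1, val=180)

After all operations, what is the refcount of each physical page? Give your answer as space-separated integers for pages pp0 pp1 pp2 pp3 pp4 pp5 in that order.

Op 1: fork(P0) -> P1. 3 ppages; refcounts: pp0:2 pp1:2 pp2:2
Op 2: write(P0, v2, 158). refcount(pp2)=2>1 -> COPY to pp3. 4 ppages; refcounts: pp0:2 pp1:2 pp2:1 pp3:1
Op 3: read(P0, v0) -> 40. No state change.
Op 4: read(P0, v0) -> 40. No state change.
Op 5: write(P1, v0, 196). refcount(pp0)=2>1 -> COPY to pp4. 5 ppages; refcounts: pp0:1 pp1:2 pp2:1 pp3:1 pp4:1
Op 6: write(P0, v1, 190). refcount(pp1)=2>1 -> COPY to pp5. 6 ppages; refcounts: pp0:1 pp1:1 pp2:1 pp3:1 pp4:1 pp5:1
Op 7: read(P0, v1) -> 190. No state change.
Op 8: write(P1, v1, 180). refcount(pp1)=1 -> write in place. 6 ppages; refcounts: pp0:1 pp1:1 pp2:1 pp3:1 pp4:1 pp5:1

Answer: 1 1 1 1 1 1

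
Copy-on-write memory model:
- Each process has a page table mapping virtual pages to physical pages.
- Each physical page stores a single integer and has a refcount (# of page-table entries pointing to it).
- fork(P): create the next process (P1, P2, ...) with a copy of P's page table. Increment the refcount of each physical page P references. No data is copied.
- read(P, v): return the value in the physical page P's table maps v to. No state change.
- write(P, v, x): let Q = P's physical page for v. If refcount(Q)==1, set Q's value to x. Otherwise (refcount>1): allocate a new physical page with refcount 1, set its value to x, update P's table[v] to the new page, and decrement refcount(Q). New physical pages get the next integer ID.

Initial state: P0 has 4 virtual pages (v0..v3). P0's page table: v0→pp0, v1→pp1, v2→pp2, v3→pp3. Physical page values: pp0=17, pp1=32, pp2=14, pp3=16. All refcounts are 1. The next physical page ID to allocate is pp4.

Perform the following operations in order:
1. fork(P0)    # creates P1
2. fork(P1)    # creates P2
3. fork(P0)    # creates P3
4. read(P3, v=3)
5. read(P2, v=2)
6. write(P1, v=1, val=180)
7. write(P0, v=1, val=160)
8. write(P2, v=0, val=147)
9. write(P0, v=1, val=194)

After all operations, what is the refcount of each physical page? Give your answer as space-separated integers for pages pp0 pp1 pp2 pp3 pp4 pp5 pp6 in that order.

Answer: 3 2 4 4 1 1 1

Derivation:
Op 1: fork(P0) -> P1. 4 ppages; refcounts: pp0:2 pp1:2 pp2:2 pp3:2
Op 2: fork(P1) -> P2. 4 ppages; refcounts: pp0:3 pp1:3 pp2:3 pp3:3
Op 3: fork(P0) -> P3. 4 ppages; refcounts: pp0:4 pp1:4 pp2:4 pp3:4
Op 4: read(P3, v3) -> 16. No state change.
Op 5: read(P2, v2) -> 14. No state change.
Op 6: write(P1, v1, 180). refcount(pp1)=4>1 -> COPY to pp4. 5 ppages; refcounts: pp0:4 pp1:3 pp2:4 pp3:4 pp4:1
Op 7: write(P0, v1, 160). refcount(pp1)=3>1 -> COPY to pp5. 6 ppages; refcounts: pp0:4 pp1:2 pp2:4 pp3:4 pp4:1 pp5:1
Op 8: write(P2, v0, 147). refcount(pp0)=4>1 -> COPY to pp6. 7 ppages; refcounts: pp0:3 pp1:2 pp2:4 pp3:4 pp4:1 pp5:1 pp6:1
Op 9: write(P0, v1, 194). refcount(pp5)=1 -> write in place. 7 ppages; refcounts: pp0:3 pp1:2 pp2:4 pp3:4 pp4:1 pp5:1 pp6:1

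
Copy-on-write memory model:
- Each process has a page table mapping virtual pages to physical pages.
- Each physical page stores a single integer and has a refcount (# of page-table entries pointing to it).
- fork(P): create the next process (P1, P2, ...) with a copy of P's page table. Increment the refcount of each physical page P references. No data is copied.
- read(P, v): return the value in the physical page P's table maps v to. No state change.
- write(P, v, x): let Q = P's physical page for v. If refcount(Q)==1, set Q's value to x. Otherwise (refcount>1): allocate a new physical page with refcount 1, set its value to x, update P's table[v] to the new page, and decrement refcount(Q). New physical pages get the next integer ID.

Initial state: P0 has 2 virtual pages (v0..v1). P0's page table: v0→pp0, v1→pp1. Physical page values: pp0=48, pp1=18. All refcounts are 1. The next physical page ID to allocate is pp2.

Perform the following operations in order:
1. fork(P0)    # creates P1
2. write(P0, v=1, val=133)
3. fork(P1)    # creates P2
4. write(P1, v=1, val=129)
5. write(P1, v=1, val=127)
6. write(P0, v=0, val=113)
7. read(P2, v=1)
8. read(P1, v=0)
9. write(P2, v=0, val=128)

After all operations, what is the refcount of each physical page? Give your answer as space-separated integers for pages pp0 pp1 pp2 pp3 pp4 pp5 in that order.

Op 1: fork(P0) -> P1. 2 ppages; refcounts: pp0:2 pp1:2
Op 2: write(P0, v1, 133). refcount(pp1)=2>1 -> COPY to pp2. 3 ppages; refcounts: pp0:2 pp1:1 pp2:1
Op 3: fork(P1) -> P2. 3 ppages; refcounts: pp0:3 pp1:2 pp2:1
Op 4: write(P1, v1, 129). refcount(pp1)=2>1 -> COPY to pp3. 4 ppages; refcounts: pp0:3 pp1:1 pp2:1 pp3:1
Op 5: write(P1, v1, 127). refcount(pp3)=1 -> write in place. 4 ppages; refcounts: pp0:3 pp1:1 pp2:1 pp3:1
Op 6: write(P0, v0, 113). refcount(pp0)=3>1 -> COPY to pp4. 5 ppages; refcounts: pp0:2 pp1:1 pp2:1 pp3:1 pp4:1
Op 7: read(P2, v1) -> 18. No state change.
Op 8: read(P1, v0) -> 48. No state change.
Op 9: write(P2, v0, 128). refcount(pp0)=2>1 -> COPY to pp5. 6 ppages; refcounts: pp0:1 pp1:1 pp2:1 pp3:1 pp4:1 pp5:1

Answer: 1 1 1 1 1 1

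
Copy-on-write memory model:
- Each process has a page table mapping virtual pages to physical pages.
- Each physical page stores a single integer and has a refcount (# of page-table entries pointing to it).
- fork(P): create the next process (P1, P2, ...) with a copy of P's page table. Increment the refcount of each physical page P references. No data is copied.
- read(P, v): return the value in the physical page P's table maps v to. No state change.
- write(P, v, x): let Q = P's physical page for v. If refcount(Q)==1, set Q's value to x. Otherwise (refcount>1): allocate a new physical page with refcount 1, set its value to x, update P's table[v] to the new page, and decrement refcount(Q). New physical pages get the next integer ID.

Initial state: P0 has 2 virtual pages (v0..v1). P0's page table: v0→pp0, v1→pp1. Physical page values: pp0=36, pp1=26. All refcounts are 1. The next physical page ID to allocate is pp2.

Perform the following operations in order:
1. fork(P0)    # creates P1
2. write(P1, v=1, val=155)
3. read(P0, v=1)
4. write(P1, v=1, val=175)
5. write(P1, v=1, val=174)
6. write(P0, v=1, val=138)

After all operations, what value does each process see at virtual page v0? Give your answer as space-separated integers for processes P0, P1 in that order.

Answer: 36 36

Derivation:
Op 1: fork(P0) -> P1. 2 ppages; refcounts: pp0:2 pp1:2
Op 2: write(P1, v1, 155). refcount(pp1)=2>1 -> COPY to pp2. 3 ppages; refcounts: pp0:2 pp1:1 pp2:1
Op 3: read(P0, v1) -> 26. No state change.
Op 4: write(P1, v1, 175). refcount(pp2)=1 -> write in place. 3 ppages; refcounts: pp0:2 pp1:1 pp2:1
Op 5: write(P1, v1, 174). refcount(pp2)=1 -> write in place. 3 ppages; refcounts: pp0:2 pp1:1 pp2:1
Op 6: write(P0, v1, 138). refcount(pp1)=1 -> write in place. 3 ppages; refcounts: pp0:2 pp1:1 pp2:1
P0: v0 -> pp0 = 36
P1: v0 -> pp0 = 36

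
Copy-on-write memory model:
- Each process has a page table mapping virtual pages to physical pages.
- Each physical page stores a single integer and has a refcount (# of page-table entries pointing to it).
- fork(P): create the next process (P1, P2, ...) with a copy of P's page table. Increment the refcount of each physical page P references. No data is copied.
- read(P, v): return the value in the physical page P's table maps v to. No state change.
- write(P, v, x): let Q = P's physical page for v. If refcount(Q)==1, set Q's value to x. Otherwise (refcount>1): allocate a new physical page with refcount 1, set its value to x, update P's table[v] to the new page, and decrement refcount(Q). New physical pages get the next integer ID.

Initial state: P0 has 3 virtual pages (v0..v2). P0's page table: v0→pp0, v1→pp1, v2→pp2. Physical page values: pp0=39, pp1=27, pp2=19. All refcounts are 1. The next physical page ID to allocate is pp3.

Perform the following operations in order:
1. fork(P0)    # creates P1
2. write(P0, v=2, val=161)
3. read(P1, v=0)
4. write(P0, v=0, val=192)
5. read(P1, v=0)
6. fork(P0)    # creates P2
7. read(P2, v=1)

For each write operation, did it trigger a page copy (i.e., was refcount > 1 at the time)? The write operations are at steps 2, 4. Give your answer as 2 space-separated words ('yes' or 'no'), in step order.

Op 1: fork(P0) -> P1. 3 ppages; refcounts: pp0:2 pp1:2 pp2:2
Op 2: write(P0, v2, 161). refcount(pp2)=2>1 -> COPY to pp3. 4 ppages; refcounts: pp0:2 pp1:2 pp2:1 pp3:1
Op 3: read(P1, v0) -> 39. No state change.
Op 4: write(P0, v0, 192). refcount(pp0)=2>1 -> COPY to pp4. 5 ppages; refcounts: pp0:1 pp1:2 pp2:1 pp3:1 pp4:1
Op 5: read(P1, v0) -> 39. No state change.
Op 6: fork(P0) -> P2. 5 ppages; refcounts: pp0:1 pp1:3 pp2:1 pp3:2 pp4:2
Op 7: read(P2, v1) -> 27. No state change.

yes yes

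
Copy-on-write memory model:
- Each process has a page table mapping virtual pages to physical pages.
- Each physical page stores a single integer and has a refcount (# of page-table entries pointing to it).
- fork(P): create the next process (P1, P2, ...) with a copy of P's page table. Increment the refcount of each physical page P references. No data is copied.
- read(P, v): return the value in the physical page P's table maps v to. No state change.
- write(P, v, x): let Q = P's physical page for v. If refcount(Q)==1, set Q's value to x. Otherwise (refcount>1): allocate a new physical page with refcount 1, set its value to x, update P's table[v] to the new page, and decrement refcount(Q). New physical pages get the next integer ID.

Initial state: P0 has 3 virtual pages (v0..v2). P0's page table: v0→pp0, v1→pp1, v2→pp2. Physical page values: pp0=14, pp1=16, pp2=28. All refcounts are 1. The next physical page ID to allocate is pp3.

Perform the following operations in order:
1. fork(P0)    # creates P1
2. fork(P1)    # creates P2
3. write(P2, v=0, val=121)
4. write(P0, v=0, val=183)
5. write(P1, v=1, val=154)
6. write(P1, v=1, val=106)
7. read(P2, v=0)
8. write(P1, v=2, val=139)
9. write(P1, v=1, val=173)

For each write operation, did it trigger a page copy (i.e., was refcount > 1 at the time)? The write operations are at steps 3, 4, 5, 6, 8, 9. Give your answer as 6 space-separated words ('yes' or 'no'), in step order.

Op 1: fork(P0) -> P1. 3 ppages; refcounts: pp0:2 pp1:2 pp2:2
Op 2: fork(P1) -> P2. 3 ppages; refcounts: pp0:3 pp1:3 pp2:3
Op 3: write(P2, v0, 121). refcount(pp0)=3>1 -> COPY to pp3. 4 ppages; refcounts: pp0:2 pp1:3 pp2:3 pp3:1
Op 4: write(P0, v0, 183). refcount(pp0)=2>1 -> COPY to pp4. 5 ppages; refcounts: pp0:1 pp1:3 pp2:3 pp3:1 pp4:1
Op 5: write(P1, v1, 154). refcount(pp1)=3>1 -> COPY to pp5. 6 ppages; refcounts: pp0:1 pp1:2 pp2:3 pp3:1 pp4:1 pp5:1
Op 6: write(P1, v1, 106). refcount(pp5)=1 -> write in place. 6 ppages; refcounts: pp0:1 pp1:2 pp2:3 pp3:1 pp4:1 pp5:1
Op 7: read(P2, v0) -> 121. No state change.
Op 8: write(P1, v2, 139). refcount(pp2)=3>1 -> COPY to pp6. 7 ppages; refcounts: pp0:1 pp1:2 pp2:2 pp3:1 pp4:1 pp5:1 pp6:1
Op 9: write(P1, v1, 173). refcount(pp5)=1 -> write in place. 7 ppages; refcounts: pp0:1 pp1:2 pp2:2 pp3:1 pp4:1 pp5:1 pp6:1

yes yes yes no yes no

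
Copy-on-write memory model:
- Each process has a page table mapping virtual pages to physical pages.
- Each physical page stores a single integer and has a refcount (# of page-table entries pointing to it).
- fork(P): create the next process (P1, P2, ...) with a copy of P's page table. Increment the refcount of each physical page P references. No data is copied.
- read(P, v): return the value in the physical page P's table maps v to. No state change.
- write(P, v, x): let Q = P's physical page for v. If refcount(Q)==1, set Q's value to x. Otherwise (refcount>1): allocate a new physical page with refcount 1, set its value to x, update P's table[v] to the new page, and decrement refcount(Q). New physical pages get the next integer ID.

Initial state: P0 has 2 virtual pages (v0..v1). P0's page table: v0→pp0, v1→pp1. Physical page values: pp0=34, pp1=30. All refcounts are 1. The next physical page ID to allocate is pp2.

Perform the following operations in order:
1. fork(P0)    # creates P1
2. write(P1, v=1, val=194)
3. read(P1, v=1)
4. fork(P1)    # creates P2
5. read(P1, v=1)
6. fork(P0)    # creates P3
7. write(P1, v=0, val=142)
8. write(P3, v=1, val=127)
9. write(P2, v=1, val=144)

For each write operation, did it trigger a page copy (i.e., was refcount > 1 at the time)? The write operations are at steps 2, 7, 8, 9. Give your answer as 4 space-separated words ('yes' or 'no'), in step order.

Op 1: fork(P0) -> P1. 2 ppages; refcounts: pp0:2 pp1:2
Op 2: write(P1, v1, 194). refcount(pp1)=2>1 -> COPY to pp2. 3 ppages; refcounts: pp0:2 pp1:1 pp2:1
Op 3: read(P1, v1) -> 194. No state change.
Op 4: fork(P1) -> P2. 3 ppages; refcounts: pp0:3 pp1:1 pp2:2
Op 5: read(P1, v1) -> 194. No state change.
Op 6: fork(P0) -> P3. 3 ppages; refcounts: pp0:4 pp1:2 pp2:2
Op 7: write(P1, v0, 142). refcount(pp0)=4>1 -> COPY to pp3. 4 ppages; refcounts: pp0:3 pp1:2 pp2:2 pp3:1
Op 8: write(P3, v1, 127). refcount(pp1)=2>1 -> COPY to pp4. 5 ppages; refcounts: pp0:3 pp1:1 pp2:2 pp3:1 pp4:1
Op 9: write(P2, v1, 144). refcount(pp2)=2>1 -> COPY to pp5. 6 ppages; refcounts: pp0:3 pp1:1 pp2:1 pp3:1 pp4:1 pp5:1

yes yes yes yes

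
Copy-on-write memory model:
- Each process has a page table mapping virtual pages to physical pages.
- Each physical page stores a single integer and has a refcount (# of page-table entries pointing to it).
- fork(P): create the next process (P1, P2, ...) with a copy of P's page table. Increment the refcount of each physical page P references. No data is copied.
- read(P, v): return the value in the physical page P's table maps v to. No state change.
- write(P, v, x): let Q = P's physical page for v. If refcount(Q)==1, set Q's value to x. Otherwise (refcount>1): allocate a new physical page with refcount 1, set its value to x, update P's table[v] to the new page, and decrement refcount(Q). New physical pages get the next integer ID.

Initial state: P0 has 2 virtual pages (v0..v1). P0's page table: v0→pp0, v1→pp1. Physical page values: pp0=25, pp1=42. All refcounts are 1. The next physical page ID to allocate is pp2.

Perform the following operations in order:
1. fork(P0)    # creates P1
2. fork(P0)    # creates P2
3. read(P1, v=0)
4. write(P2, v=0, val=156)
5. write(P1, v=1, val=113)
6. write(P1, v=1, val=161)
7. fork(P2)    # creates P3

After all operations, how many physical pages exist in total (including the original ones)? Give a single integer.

Op 1: fork(P0) -> P1. 2 ppages; refcounts: pp0:2 pp1:2
Op 2: fork(P0) -> P2. 2 ppages; refcounts: pp0:3 pp1:3
Op 3: read(P1, v0) -> 25. No state change.
Op 4: write(P2, v0, 156). refcount(pp0)=3>1 -> COPY to pp2. 3 ppages; refcounts: pp0:2 pp1:3 pp2:1
Op 5: write(P1, v1, 113). refcount(pp1)=3>1 -> COPY to pp3. 4 ppages; refcounts: pp0:2 pp1:2 pp2:1 pp3:1
Op 6: write(P1, v1, 161). refcount(pp3)=1 -> write in place. 4 ppages; refcounts: pp0:2 pp1:2 pp2:1 pp3:1
Op 7: fork(P2) -> P3. 4 ppages; refcounts: pp0:2 pp1:3 pp2:2 pp3:1

Answer: 4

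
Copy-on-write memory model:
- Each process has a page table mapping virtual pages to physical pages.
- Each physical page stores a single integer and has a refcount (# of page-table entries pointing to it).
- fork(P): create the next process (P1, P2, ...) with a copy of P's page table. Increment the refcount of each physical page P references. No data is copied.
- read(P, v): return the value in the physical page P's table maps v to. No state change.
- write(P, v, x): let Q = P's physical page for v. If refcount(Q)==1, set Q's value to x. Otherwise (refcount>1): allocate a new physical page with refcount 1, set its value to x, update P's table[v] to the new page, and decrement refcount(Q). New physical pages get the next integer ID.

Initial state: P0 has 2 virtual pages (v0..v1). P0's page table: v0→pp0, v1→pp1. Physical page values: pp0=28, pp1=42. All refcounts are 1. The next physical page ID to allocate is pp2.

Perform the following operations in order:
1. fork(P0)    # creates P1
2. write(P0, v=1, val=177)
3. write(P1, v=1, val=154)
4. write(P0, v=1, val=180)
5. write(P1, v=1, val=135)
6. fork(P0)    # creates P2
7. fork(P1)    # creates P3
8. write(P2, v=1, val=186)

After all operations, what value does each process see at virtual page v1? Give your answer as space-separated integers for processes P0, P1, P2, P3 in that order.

Op 1: fork(P0) -> P1. 2 ppages; refcounts: pp0:2 pp1:2
Op 2: write(P0, v1, 177). refcount(pp1)=2>1 -> COPY to pp2. 3 ppages; refcounts: pp0:2 pp1:1 pp2:1
Op 3: write(P1, v1, 154). refcount(pp1)=1 -> write in place. 3 ppages; refcounts: pp0:2 pp1:1 pp2:1
Op 4: write(P0, v1, 180). refcount(pp2)=1 -> write in place. 3 ppages; refcounts: pp0:2 pp1:1 pp2:1
Op 5: write(P1, v1, 135). refcount(pp1)=1 -> write in place. 3 ppages; refcounts: pp0:2 pp1:1 pp2:1
Op 6: fork(P0) -> P2. 3 ppages; refcounts: pp0:3 pp1:1 pp2:2
Op 7: fork(P1) -> P3. 3 ppages; refcounts: pp0:4 pp1:2 pp2:2
Op 8: write(P2, v1, 186). refcount(pp2)=2>1 -> COPY to pp3. 4 ppages; refcounts: pp0:4 pp1:2 pp2:1 pp3:1
P0: v1 -> pp2 = 180
P1: v1 -> pp1 = 135
P2: v1 -> pp3 = 186
P3: v1 -> pp1 = 135

Answer: 180 135 186 135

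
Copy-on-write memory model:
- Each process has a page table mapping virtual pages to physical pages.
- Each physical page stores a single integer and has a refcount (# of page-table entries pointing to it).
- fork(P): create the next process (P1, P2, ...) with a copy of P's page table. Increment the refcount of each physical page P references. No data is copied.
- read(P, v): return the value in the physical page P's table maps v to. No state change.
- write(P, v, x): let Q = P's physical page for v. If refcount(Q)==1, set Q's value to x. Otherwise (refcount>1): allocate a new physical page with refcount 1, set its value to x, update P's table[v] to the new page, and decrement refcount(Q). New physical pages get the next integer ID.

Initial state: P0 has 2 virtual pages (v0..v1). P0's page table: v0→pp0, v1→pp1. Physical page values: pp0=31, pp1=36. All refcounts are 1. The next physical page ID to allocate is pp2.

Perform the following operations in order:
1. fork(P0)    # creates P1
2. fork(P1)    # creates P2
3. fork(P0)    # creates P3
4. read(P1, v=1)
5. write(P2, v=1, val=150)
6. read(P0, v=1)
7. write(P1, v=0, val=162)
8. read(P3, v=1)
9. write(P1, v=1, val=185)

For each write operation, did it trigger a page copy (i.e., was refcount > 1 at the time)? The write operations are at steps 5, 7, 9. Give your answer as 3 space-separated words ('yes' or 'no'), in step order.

Op 1: fork(P0) -> P1. 2 ppages; refcounts: pp0:2 pp1:2
Op 2: fork(P1) -> P2. 2 ppages; refcounts: pp0:3 pp1:3
Op 3: fork(P0) -> P3. 2 ppages; refcounts: pp0:4 pp1:4
Op 4: read(P1, v1) -> 36. No state change.
Op 5: write(P2, v1, 150). refcount(pp1)=4>1 -> COPY to pp2. 3 ppages; refcounts: pp0:4 pp1:3 pp2:1
Op 6: read(P0, v1) -> 36. No state change.
Op 7: write(P1, v0, 162). refcount(pp0)=4>1 -> COPY to pp3. 4 ppages; refcounts: pp0:3 pp1:3 pp2:1 pp3:1
Op 8: read(P3, v1) -> 36. No state change.
Op 9: write(P1, v1, 185). refcount(pp1)=3>1 -> COPY to pp4. 5 ppages; refcounts: pp0:3 pp1:2 pp2:1 pp3:1 pp4:1

yes yes yes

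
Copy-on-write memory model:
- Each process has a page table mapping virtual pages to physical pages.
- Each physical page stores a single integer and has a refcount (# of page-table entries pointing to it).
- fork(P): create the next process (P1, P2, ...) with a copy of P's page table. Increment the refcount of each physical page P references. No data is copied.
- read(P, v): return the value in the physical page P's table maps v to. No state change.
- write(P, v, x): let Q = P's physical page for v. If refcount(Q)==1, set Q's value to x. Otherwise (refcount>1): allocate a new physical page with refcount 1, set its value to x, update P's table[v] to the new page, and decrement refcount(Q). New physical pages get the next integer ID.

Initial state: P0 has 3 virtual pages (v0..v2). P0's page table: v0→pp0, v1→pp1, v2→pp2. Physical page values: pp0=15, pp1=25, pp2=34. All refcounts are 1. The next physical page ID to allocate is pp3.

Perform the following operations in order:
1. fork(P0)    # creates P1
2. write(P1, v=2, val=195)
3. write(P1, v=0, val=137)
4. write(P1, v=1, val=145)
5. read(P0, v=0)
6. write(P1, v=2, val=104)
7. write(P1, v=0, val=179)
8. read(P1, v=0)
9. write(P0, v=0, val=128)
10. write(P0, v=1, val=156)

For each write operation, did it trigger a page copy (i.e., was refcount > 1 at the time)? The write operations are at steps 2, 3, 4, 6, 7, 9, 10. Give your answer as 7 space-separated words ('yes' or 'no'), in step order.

Op 1: fork(P0) -> P1. 3 ppages; refcounts: pp0:2 pp1:2 pp2:2
Op 2: write(P1, v2, 195). refcount(pp2)=2>1 -> COPY to pp3. 4 ppages; refcounts: pp0:2 pp1:2 pp2:1 pp3:1
Op 3: write(P1, v0, 137). refcount(pp0)=2>1 -> COPY to pp4. 5 ppages; refcounts: pp0:1 pp1:2 pp2:1 pp3:1 pp4:1
Op 4: write(P1, v1, 145). refcount(pp1)=2>1 -> COPY to pp5. 6 ppages; refcounts: pp0:1 pp1:1 pp2:1 pp3:1 pp4:1 pp5:1
Op 5: read(P0, v0) -> 15. No state change.
Op 6: write(P1, v2, 104). refcount(pp3)=1 -> write in place. 6 ppages; refcounts: pp0:1 pp1:1 pp2:1 pp3:1 pp4:1 pp5:1
Op 7: write(P1, v0, 179). refcount(pp4)=1 -> write in place. 6 ppages; refcounts: pp0:1 pp1:1 pp2:1 pp3:1 pp4:1 pp5:1
Op 8: read(P1, v0) -> 179. No state change.
Op 9: write(P0, v0, 128). refcount(pp0)=1 -> write in place. 6 ppages; refcounts: pp0:1 pp1:1 pp2:1 pp3:1 pp4:1 pp5:1
Op 10: write(P0, v1, 156). refcount(pp1)=1 -> write in place. 6 ppages; refcounts: pp0:1 pp1:1 pp2:1 pp3:1 pp4:1 pp5:1

yes yes yes no no no no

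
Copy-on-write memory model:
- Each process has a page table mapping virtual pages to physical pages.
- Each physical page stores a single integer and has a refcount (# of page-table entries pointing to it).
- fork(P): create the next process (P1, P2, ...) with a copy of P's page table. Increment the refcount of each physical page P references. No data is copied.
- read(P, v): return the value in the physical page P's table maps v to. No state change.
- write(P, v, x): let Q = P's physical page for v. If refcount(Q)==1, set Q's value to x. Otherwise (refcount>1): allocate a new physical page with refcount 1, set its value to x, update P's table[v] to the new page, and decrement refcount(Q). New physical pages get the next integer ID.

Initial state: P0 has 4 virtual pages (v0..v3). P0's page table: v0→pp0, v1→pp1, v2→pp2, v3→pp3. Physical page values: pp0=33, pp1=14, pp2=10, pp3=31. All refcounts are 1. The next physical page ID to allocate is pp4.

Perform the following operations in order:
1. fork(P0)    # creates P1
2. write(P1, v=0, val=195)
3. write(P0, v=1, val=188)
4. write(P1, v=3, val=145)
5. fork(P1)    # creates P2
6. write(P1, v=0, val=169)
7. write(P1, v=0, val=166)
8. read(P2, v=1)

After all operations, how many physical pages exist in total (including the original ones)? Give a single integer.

Op 1: fork(P0) -> P1. 4 ppages; refcounts: pp0:2 pp1:2 pp2:2 pp3:2
Op 2: write(P1, v0, 195). refcount(pp0)=2>1 -> COPY to pp4. 5 ppages; refcounts: pp0:1 pp1:2 pp2:2 pp3:2 pp4:1
Op 3: write(P0, v1, 188). refcount(pp1)=2>1 -> COPY to pp5. 6 ppages; refcounts: pp0:1 pp1:1 pp2:2 pp3:2 pp4:1 pp5:1
Op 4: write(P1, v3, 145). refcount(pp3)=2>1 -> COPY to pp6. 7 ppages; refcounts: pp0:1 pp1:1 pp2:2 pp3:1 pp4:1 pp5:1 pp6:1
Op 5: fork(P1) -> P2. 7 ppages; refcounts: pp0:1 pp1:2 pp2:3 pp3:1 pp4:2 pp5:1 pp6:2
Op 6: write(P1, v0, 169). refcount(pp4)=2>1 -> COPY to pp7. 8 ppages; refcounts: pp0:1 pp1:2 pp2:3 pp3:1 pp4:1 pp5:1 pp6:2 pp7:1
Op 7: write(P1, v0, 166). refcount(pp7)=1 -> write in place. 8 ppages; refcounts: pp0:1 pp1:2 pp2:3 pp3:1 pp4:1 pp5:1 pp6:2 pp7:1
Op 8: read(P2, v1) -> 14. No state change.

Answer: 8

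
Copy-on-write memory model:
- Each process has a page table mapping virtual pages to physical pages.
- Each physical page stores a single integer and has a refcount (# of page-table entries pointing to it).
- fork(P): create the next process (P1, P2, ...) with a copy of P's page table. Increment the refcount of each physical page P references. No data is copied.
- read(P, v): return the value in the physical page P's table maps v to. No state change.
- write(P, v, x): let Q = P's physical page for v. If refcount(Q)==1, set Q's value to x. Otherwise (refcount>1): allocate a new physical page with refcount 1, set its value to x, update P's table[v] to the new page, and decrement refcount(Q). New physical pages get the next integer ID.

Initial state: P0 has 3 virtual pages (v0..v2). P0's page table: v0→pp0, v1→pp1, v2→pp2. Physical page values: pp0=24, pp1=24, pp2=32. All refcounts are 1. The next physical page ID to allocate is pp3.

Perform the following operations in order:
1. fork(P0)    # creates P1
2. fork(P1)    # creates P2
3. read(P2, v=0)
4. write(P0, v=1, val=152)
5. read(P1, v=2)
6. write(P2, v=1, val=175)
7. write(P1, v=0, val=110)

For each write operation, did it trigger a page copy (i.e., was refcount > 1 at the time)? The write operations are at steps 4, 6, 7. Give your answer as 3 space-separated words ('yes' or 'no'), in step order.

Op 1: fork(P0) -> P1. 3 ppages; refcounts: pp0:2 pp1:2 pp2:2
Op 2: fork(P1) -> P2. 3 ppages; refcounts: pp0:3 pp1:3 pp2:3
Op 3: read(P2, v0) -> 24. No state change.
Op 4: write(P0, v1, 152). refcount(pp1)=3>1 -> COPY to pp3. 4 ppages; refcounts: pp0:3 pp1:2 pp2:3 pp3:1
Op 5: read(P1, v2) -> 32. No state change.
Op 6: write(P2, v1, 175). refcount(pp1)=2>1 -> COPY to pp4. 5 ppages; refcounts: pp0:3 pp1:1 pp2:3 pp3:1 pp4:1
Op 7: write(P1, v0, 110). refcount(pp0)=3>1 -> COPY to pp5. 6 ppages; refcounts: pp0:2 pp1:1 pp2:3 pp3:1 pp4:1 pp5:1

yes yes yes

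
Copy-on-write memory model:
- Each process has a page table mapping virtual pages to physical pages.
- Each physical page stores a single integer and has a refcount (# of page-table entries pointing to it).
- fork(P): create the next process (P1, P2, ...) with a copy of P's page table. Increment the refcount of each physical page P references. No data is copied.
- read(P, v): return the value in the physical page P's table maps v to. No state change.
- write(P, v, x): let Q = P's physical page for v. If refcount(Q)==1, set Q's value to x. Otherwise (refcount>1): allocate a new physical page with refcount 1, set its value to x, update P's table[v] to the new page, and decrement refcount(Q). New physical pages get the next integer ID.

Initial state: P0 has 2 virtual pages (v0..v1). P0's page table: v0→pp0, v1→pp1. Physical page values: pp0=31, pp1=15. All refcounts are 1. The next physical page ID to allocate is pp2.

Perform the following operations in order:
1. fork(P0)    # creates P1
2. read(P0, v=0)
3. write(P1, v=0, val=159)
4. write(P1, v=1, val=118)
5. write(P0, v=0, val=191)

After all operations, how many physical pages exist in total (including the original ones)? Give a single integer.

Answer: 4

Derivation:
Op 1: fork(P0) -> P1. 2 ppages; refcounts: pp0:2 pp1:2
Op 2: read(P0, v0) -> 31. No state change.
Op 3: write(P1, v0, 159). refcount(pp0)=2>1 -> COPY to pp2. 3 ppages; refcounts: pp0:1 pp1:2 pp2:1
Op 4: write(P1, v1, 118). refcount(pp1)=2>1 -> COPY to pp3. 4 ppages; refcounts: pp0:1 pp1:1 pp2:1 pp3:1
Op 5: write(P0, v0, 191). refcount(pp0)=1 -> write in place. 4 ppages; refcounts: pp0:1 pp1:1 pp2:1 pp3:1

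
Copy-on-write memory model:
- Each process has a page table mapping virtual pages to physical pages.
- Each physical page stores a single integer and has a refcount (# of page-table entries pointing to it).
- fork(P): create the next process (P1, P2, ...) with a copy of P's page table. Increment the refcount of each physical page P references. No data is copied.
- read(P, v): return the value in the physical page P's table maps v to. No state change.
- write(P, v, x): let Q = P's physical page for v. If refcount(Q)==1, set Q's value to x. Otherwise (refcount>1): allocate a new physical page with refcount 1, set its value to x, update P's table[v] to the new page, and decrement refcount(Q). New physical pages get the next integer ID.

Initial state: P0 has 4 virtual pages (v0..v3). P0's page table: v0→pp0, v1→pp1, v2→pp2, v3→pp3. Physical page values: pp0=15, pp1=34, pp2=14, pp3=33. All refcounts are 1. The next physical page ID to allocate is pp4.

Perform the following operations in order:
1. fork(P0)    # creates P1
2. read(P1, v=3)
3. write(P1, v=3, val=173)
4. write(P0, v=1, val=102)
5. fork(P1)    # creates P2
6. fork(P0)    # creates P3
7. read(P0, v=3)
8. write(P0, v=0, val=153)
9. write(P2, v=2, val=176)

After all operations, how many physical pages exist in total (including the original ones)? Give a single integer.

Op 1: fork(P0) -> P1. 4 ppages; refcounts: pp0:2 pp1:2 pp2:2 pp3:2
Op 2: read(P1, v3) -> 33. No state change.
Op 3: write(P1, v3, 173). refcount(pp3)=2>1 -> COPY to pp4. 5 ppages; refcounts: pp0:2 pp1:2 pp2:2 pp3:1 pp4:1
Op 4: write(P0, v1, 102). refcount(pp1)=2>1 -> COPY to pp5. 6 ppages; refcounts: pp0:2 pp1:1 pp2:2 pp3:1 pp4:1 pp5:1
Op 5: fork(P1) -> P2. 6 ppages; refcounts: pp0:3 pp1:2 pp2:3 pp3:1 pp4:2 pp5:1
Op 6: fork(P0) -> P3. 6 ppages; refcounts: pp0:4 pp1:2 pp2:4 pp3:2 pp4:2 pp5:2
Op 7: read(P0, v3) -> 33. No state change.
Op 8: write(P0, v0, 153). refcount(pp0)=4>1 -> COPY to pp6. 7 ppages; refcounts: pp0:3 pp1:2 pp2:4 pp3:2 pp4:2 pp5:2 pp6:1
Op 9: write(P2, v2, 176). refcount(pp2)=4>1 -> COPY to pp7. 8 ppages; refcounts: pp0:3 pp1:2 pp2:3 pp3:2 pp4:2 pp5:2 pp6:1 pp7:1

Answer: 8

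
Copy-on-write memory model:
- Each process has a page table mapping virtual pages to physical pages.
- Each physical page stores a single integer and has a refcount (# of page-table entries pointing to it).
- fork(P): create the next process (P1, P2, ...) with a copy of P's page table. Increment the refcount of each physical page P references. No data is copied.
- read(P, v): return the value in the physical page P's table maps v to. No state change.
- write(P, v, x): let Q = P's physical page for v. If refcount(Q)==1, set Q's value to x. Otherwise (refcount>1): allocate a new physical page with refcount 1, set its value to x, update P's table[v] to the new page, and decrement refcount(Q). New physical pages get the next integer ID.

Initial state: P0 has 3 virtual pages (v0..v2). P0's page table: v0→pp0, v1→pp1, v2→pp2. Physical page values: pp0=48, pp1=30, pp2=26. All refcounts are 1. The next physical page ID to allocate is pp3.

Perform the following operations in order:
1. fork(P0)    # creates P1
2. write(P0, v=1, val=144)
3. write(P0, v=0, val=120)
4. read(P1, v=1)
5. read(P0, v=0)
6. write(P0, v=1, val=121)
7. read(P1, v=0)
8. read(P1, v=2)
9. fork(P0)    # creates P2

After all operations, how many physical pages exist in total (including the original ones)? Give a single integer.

Op 1: fork(P0) -> P1. 3 ppages; refcounts: pp0:2 pp1:2 pp2:2
Op 2: write(P0, v1, 144). refcount(pp1)=2>1 -> COPY to pp3. 4 ppages; refcounts: pp0:2 pp1:1 pp2:2 pp3:1
Op 3: write(P0, v0, 120). refcount(pp0)=2>1 -> COPY to pp4. 5 ppages; refcounts: pp0:1 pp1:1 pp2:2 pp3:1 pp4:1
Op 4: read(P1, v1) -> 30. No state change.
Op 5: read(P0, v0) -> 120. No state change.
Op 6: write(P0, v1, 121). refcount(pp3)=1 -> write in place. 5 ppages; refcounts: pp0:1 pp1:1 pp2:2 pp3:1 pp4:1
Op 7: read(P1, v0) -> 48. No state change.
Op 8: read(P1, v2) -> 26. No state change.
Op 9: fork(P0) -> P2. 5 ppages; refcounts: pp0:1 pp1:1 pp2:3 pp3:2 pp4:2

Answer: 5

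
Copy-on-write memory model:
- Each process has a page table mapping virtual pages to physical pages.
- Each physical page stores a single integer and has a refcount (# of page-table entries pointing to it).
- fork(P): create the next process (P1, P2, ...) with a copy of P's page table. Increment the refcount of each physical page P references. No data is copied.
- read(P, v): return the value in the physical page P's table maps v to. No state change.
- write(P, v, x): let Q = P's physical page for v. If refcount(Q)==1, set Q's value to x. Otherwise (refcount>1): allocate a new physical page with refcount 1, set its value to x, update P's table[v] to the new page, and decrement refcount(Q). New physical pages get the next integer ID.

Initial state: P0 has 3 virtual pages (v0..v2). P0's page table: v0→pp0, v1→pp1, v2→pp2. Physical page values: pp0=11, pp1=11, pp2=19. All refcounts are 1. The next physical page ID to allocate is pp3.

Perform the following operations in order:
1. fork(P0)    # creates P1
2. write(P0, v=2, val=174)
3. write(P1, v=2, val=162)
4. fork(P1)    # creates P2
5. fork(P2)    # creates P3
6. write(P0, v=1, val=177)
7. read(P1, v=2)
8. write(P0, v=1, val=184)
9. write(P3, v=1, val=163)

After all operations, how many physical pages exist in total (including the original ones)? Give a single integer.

Answer: 6

Derivation:
Op 1: fork(P0) -> P1. 3 ppages; refcounts: pp0:2 pp1:2 pp2:2
Op 2: write(P0, v2, 174). refcount(pp2)=2>1 -> COPY to pp3. 4 ppages; refcounts: pp0:2 pp1:2 pp2:1 pp3:1
Op 3: write(P1, v2, 162). refcount(pp2)=1 -> write in place. 4 ppages; refcounts: pp0:2 pp1:2 pp2:1 pp3:1
Op 4: fork(P1) -> P2. 4 ppages; refcounts: pp0:3 pp1:3 pp2:2 pp3:1
Op 5: fork(P2) -> P3. 4 ppages; refcounts: pp0:4 pp1:4 pp2:3 pp3:1
Op 6: write(P0, v1, 177). refcount(pp1)=4>1 -> COPY to pp4. 5 ppages; refcounts: pp0:4 pp1:3 pp2:3 pp3:1 pp4:1
Op 7: read(P1, v2) -> 162. No state change.
Op 8: write(P0, v1, 184). refcount(pp4)=1 -> write in place. 5 ppages; refcounts: pp0:4 pp1:3 pp2:3 pp3:1 pp4:1
Op 9: write(P3, v1, 163). refcount(pp1)=3>1 -> COPY to pp5. 6 ppages; refcounts: pp0:4 pp1:2 pp2:3 pp3:1 pp4:1 pp5:1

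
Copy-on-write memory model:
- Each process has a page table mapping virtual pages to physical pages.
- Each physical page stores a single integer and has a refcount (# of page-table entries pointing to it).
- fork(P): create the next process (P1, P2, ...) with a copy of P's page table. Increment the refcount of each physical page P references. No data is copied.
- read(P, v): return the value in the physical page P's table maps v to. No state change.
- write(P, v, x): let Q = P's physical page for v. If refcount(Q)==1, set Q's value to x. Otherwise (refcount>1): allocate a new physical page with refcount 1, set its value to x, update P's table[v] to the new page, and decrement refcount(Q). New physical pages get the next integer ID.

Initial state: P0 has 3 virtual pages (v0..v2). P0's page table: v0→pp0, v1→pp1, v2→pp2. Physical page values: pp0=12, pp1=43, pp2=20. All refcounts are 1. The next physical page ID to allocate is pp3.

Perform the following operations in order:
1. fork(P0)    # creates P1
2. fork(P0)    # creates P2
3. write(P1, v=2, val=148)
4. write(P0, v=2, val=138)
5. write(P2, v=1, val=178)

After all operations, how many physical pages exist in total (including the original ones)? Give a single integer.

Answer: 6

Derivation:
Op 1: fork(P0) -> P1. 3 ppages; refcounts: pp0:2 pp1:2 pp2:2
Op 2: fork(P0) -> P2. 3 ppages; refcounts: pp0:3 pp1:3 pp2:3
Op 3: write(P1, v2, 148). refcount(pp2)=3>1 -> COPY to pp3. 4 ppages; refcounts: pp0:3 pp1:3 pp2:2 pp3:1
Op 4: write(P0, v2, 138). refcount(pp2)=2>1 -> COPY to pp4. 5 ppages; refcounts: pp0:3 pp1:3 pp2:1 pp3:1 pp4:1
Op 5: write(P2, v1, 178). refcount(pp1)=3>1 -> COPY to pp5. 6 ppages; refcounts: pp0:3 pp1:2 pp2:1 pp3:1 pp4:1 pp5:1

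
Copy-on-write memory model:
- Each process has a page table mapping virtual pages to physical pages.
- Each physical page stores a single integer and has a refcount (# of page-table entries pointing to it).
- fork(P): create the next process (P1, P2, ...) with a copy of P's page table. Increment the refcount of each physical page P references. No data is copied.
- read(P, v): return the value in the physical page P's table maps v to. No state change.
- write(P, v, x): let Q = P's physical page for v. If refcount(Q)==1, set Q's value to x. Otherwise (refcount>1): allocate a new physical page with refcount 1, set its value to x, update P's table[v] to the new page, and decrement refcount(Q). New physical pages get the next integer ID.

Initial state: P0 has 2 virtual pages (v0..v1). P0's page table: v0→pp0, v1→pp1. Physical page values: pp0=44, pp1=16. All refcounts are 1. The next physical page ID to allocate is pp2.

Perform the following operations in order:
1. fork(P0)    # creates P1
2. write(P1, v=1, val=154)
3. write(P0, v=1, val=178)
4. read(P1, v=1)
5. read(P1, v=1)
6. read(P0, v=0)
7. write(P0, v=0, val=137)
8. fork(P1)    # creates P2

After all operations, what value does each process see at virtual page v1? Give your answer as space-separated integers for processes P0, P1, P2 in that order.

Op 1: fork(P0) -> P1. 2 ppages; refcounts: pp0:2 pp1:2
Op 2: write(P1, v1, 154). refcount(pp1)=2>1 -> COPY to pp2. 3 ppages; refcounts: pp0:2 pp1:1 pp2:1
Op 3: write(P0, v1, 178). refcount(pp1)=1 -> write in place. 3 ppages; refcounts: pp0:2 pp1:1 pp2:1
Op 4: read(P1, v1) -> 154. No state change.
Op 5: read(P1, v1) -> 154. No state change.
Op 6: read(P0, v0) -> 44. No state change.
Op 7: write(P0, v0, 137). refcount(pp0)=2>1 -> COPY to pp3. 4 ppages; refcounts: pp0:1 pp1:1 pp2:1 pp3:1
Op 8: fork(P1) -> P2. 4 ppages; refcounts: pp0:2 pp1:1 pp2:2 pp3:1
P0: v1 -> pp1 = 178
P1: v1 -> pp2 = 154
P2: v1 -> pp2 = 154

Answer: 178 154 154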